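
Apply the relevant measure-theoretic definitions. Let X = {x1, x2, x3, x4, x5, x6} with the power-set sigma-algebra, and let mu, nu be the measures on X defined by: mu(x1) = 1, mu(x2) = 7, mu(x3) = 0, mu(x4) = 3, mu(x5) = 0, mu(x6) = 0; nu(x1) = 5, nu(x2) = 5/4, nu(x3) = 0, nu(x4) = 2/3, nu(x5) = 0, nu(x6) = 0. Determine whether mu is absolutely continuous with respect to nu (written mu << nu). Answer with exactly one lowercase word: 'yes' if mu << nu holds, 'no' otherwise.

mu << nu means: every nu-null measurable set is also mu-null; equivalently, for every atom x, if nu({x}) = 0 then mu({x}) = 0.
Checking each atom:
  x1: nu = 5 > 0 -> no constraint.
  x2: nu = 5/4 > 0 -> no constraint.
  x3: nu = 0, mu = 0 -> consistent with mu << nu.
  x4: nu = 2/3 > 0 -> no constraint.
  x5: nu = 0, mu = 0 -> consistent with mu << nu.
  x6: nu = 0, mu = 0 -> consistent with mu << nu.
No atom violates the condition. Therefore mu << nu.

yes


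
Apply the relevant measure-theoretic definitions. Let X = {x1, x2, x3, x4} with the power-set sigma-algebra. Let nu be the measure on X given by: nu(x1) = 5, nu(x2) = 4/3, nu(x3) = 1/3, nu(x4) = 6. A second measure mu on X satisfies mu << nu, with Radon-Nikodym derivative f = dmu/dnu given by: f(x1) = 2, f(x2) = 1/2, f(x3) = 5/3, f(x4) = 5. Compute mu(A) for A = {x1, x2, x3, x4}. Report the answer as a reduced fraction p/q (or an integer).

By the defining property of the Radon-Nikodym derivative, for every measurable set A,
  mu(A) = integral_A f dnu.
Since nu is a discrete measure concentrated on the atoms of X, the integral over A reduces to the sum
  mu(A) = sum_{x in A} f(x) * nu({x}).
Computing each term:
  x1: f(x1) * nu(x1) = 2 * 5 = 10.
  x2: f(x2) * nu(x2) = 1/2 * 4/3 = 2/3.
  x3: f(x3) * nu(x3) = 5/3 * 1/3 = 5/9.
  x4: f(x4) * nu(x4) = 5 * 6 = 30.
Summing: mu(A) = 10 + 2/3 + 5/9 + 30 = 371/9.

371/9


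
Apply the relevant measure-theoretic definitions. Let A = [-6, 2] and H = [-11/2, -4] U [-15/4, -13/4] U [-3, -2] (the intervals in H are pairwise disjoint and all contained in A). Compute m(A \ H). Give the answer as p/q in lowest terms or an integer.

The ambient interval has length m(A) = 2 - (-6) = 8.
Since the holes are disjoint and sit inside A, by finite additivity
  m(H) = sum_i (b_i - a_i), and m(A \ H) = m(A) - m(H).
Computing the hole measures:
  m(H_1) = -4 - (-11/2) = 3/2.
  m(H_2) = -13/4 - (-15/4) = 1/2.
  m(H_3) = -2 - (-3) = 1.
Summed: m(H) = 3/2 + 1/2 + 1 = 3.
So m(A \ H) = 8 - 3 = 5.

5


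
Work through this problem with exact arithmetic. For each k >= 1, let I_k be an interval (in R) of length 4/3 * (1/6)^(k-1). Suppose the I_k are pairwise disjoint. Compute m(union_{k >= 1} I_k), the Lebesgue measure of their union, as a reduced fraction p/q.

By countable additivity of the Lebesgue measure on pairwise disjoint measurable sets,
  m(union_{k >= 1} I_k) = sum_{k >= 1} m(I_k) = sum_{k >= 1} a * r^(k-1),
  with a = 4/3 and r = 1/6.
Since 0 < r = 1/6 < 1, the geometric series converges:
  sum_{k >= 1} a * r^(k-1) = a / (1 - r).
  = 4/3 / (1 - 1/6)
  = 4/3 / (5/6)
  = 8/5.

8/5


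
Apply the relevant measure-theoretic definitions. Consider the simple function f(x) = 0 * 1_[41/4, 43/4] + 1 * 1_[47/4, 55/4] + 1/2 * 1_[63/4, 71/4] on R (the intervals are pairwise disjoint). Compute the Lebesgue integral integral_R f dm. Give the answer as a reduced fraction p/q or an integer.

For a simple function f = sum_i c_i * 1_{A_i} with disjoint A_i,
  integral f dm = sum_i c_i * m(A_i).
Lengths of the A_i:
  m(A_1) = 43/4 - 41/4 = 1/2.
  m(A_2) = 55/4 - 47/4 = 2.
  m(A_3) = 71/4 - 63/4 = 2.
Contributions c_i * m(A_i):
  (0) * (1/2) = 0.
  (1) * (2) = 2.
  (1/2) * (2) = 1.
Total: 0 + 2 + 1 = 3.

3


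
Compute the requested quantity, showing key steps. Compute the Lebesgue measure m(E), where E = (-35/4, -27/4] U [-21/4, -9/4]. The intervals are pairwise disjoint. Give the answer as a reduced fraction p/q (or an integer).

For pairwise disjoint intervals, m(union_i I_i) = sum_i m(I_i),
and m is invariant under swapping open/closed endpoints (single points have measure 0).
So m(E) = sum_i (b_i - a_i).
  I_1 has length -27/4 - (-35/4) = 2.
  I_2 has length -9/4 - (-21/4) = 3.
Summing:
  m(E) = 2 + 3 = 5.

5


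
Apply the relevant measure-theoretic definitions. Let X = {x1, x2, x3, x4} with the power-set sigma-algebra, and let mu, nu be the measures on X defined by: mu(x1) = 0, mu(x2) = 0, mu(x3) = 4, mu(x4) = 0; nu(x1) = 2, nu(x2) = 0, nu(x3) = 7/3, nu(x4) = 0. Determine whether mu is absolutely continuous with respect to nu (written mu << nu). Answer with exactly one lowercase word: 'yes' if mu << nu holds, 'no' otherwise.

mu << nu means: every nu-null measurable set is also mu-null; equivalently, for every atom x, if nu({x}) = 0 then mu({x}) = 0.
Checking each atom:
  x1: nu = 2 > 0 -> no constraint.
  x2: nu = 0, mu = 0 -> consistent with mu << nu.
  x3: nu = 7/3 > 0 -> no constraint.
  x4: nu = 0, mu = 0 -> consistent with mu << nu.
No atom violates the condition. Therefore mu << nu.

yes


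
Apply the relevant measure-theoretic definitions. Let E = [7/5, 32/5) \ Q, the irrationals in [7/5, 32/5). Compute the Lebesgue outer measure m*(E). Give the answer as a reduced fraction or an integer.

The interval I = [7/5, 32/5) has m(I) = 32/5 - 7/5 = 5 (endpoints are measure-zero, so open/closed/half-open agree). Write I = (I cap Q) u (I \ Q). The rationals in I are countable, so m*(I cap Q) = 0 (cover each rational by intervals whose total length is arbitrarily small). By countable subadditivity m*(I) <= m*(I cap Q) + m*(I \ Q), hence m*(I \ Q) >= m(I) = 5. The reverse inequality m*(I \ Q) <= m*(I) = 5 is trivial since (I \ Q) is a subset of I. Therefore m*(I \ Q) = 5.

5


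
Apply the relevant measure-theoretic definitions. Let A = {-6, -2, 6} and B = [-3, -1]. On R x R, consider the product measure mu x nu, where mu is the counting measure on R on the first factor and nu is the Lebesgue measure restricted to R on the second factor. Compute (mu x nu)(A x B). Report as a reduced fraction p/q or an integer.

For a measurable rectangle A x B, the product measure satisfies
  (mu x nu)(A x B) = mu(A) * nu(B).
  mu(A) = 3.
  nu(B) = 2.
  (mu x nu)(A x B) = 3 * 2 = 6.

6


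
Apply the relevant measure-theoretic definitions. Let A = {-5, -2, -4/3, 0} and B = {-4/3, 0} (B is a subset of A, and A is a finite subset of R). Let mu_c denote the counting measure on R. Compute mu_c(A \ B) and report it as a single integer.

Counting measure assigns mu_c(E) = |E| (number of elements) when E is finite. For B subset A, A \ B is the set of elements of A not in B, so |A \ B| = |A| - |B|.
|A| = 4, |B| = 2, so mu_c(A \ B) = 4 - 2 = 2.

2


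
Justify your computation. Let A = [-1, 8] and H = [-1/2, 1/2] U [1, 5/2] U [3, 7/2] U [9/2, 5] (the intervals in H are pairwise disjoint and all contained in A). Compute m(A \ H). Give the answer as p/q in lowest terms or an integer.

The ambient interval has length m(A) = 8 - (-1) = 9.
Since the holes are disjoint and sit inside A, by finite additivity
  m(H) = sum_i (b_i - a_i), and m(A \ H) = m(A) - m(H).
Computing the hole measures:
  m(H_1) = 1/2 - (-1/2) = 1.
  m(H_2) = 5/2 - 1 = 3/2.
  m(H_3) = 7/2 - 3 = 1/2.
  m(H_4) = 5 - 9/2 = 1/2.
Summed: m(H) = 1 + 3/2 + 1/2 + 1/2 = 7/2.
So m(A \ H) = 9 - 7/2 = 11/2.

11/2


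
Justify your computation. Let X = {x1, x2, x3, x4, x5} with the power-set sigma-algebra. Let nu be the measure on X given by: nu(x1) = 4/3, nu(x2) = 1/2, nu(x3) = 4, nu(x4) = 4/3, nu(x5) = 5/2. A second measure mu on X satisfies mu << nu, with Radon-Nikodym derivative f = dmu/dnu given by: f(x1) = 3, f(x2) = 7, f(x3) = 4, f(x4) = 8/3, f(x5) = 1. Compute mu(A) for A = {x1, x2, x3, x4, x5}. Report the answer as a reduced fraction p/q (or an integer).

By the defining property of the Radon-Nikodym derivative, for every measurable set A,
  mu(A) = integral_A f dnu.
Since nu is a discrete measure concentrated on the atoms of X, the integral over A reduces to the sum
  mu(A) = sum_{x in A} f(x) * nu({x}).
Computing each term:
  x1: f(x1) * nu(x1) = 3 * 4/3 = 4.
  x2: f(x2) * nu(x2) = 7 * 1/2 = 7/2.
  x3: f(x3) * nu(x3) = 4 * 4 = 16.
  x4: f(x4) * nu(x4) = 8/3 * 4/3 = 32/9.
  x5: f(x5) * nu(x5) = 1 * 5/2 = 5/2.
Summing: mu(A) = 4 + 7/2 + 16 + 32/9 + 5/2 = 266/9.

266/9


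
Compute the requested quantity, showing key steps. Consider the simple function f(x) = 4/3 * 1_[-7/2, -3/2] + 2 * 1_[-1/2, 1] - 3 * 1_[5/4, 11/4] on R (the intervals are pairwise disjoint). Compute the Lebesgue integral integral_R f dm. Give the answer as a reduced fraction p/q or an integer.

For a simple function f = sum_i c_i * 1_{A_i} with disjoint A_i,
  integral f dm = sum_i c_i * m(A_i).
Lengths of the A_i:
  m(A_1) = -3/2 - (-7/2) = 2.
  m(A_2) = 1 - (-1/2) = 3/2.
  m(A_3) = 11/4 - 5/4 = 3/2.
Contributions c_i * m(A_i):
  (4/3) * (2) = 8/3.
  (2) * (3/2) = 3.
  (-3) * (3/2) = -9/2.
Total: 8/3 + 3 - 9/2 = 7/6.

7/6


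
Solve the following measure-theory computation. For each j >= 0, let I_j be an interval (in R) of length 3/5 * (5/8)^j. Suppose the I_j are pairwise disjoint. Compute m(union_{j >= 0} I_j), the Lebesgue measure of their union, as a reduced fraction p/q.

By countable additivity of the Lebesgue measure on pairwise disjoint measurable sets,
  m(union_{j >= 0} I_j) = sum_{j >= 0} m(I_j) = sum_{j >= 0} a * r^j,
  with a = 3/5 and r = 5/8.
Since 0 < r = 5/8 < 1, the geometric series converges:
  sum_{j >= 0} a * r^j = a / (1 - r).
  = 3/5 / (1 - 5/8)
  = 3/5 / (3/8)
  = 8/5.

8/5


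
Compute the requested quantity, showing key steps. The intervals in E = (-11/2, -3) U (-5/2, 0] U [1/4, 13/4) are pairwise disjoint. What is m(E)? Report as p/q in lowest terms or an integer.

For pairwise disjoint intervals, m(union_i I_i) = sum_i m(I_i),
and m is invariant under swapping open/closed endpoints (single points have measure 0).
So m(E) = sum_i (b_i - a_i).
  I_1 has length -3 - (-11/2) = 5/2.
  I_2 has length 0 - (-5/2) = 5/2.
  I_3 has length 13/4 - 1/4 = 3.
Summing:
  m(E) = 5/2 + 5/2 + 3 = 8.

8


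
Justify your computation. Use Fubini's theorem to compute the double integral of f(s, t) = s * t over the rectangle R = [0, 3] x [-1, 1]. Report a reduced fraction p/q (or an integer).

f(s, t) is a tensor product of a function of s and a function of t, and both factors are bounded continuous (hence Lebesgue integrable) on the rectangle, so Fubini's theorem applies:
  integral_R f d(m x m) = (integral_a1^b1 s ds) * (integral_a2^b2 t dt).
Inner integral in s: integral_{0}^{3} s ds = (3^2 - 0^2)/2
  = 9/2.
Inner integral in t: integral_{-1}^{1} t dt = (1^2 - (-1)^2)/2
  = 0.
Product: (9/2) * (0) = 0.

0


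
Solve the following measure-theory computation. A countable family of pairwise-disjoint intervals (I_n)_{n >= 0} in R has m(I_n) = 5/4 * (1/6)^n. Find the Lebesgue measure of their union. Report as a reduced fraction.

By countable additivity of the Lebesgue measure on pairwise disjoint measurable sets,
  m(union_{n >= 0} I_n) = sum_{n >= 0} m(I_n) = sum_{n >= 0} a * r^n,
  with a = 5/4 and r = 1/6.
Since 0 < r = 1/6 < 1, the geometric series converges:
  sum_{n >= 0} a * r^n = a / (1 - r).
  = 5/4 / (1 - 1/6)
  = 5/4 / (5/6)
  = 3/2.

3/2


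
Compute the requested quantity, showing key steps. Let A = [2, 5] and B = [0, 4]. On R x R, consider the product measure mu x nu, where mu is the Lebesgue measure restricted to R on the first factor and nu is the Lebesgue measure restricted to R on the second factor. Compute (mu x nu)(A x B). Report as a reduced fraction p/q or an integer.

For a measurable rectangle A x B, the product measure satisfies
  (mu x nu)(A x B) = mu(A) * nu(B).
  mu(A) = 3.
  nu(B) = 4.
  (mu x nu)(A x B) = 3 * 4 = 12.

12


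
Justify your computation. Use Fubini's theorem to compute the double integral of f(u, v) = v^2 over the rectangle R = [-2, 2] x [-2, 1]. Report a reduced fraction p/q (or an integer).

f(u, v) is a tensor product of a function of u and a function of v, and both factors are bounded continuous (hence Lebesgue integrable) on the rectangle, so Fubini's theorem applies:
  integral_R f d(m x m) = (integral_a1^b1 1 du) * (integral_a2^b2 v^2 dv).
Inner integral in u: integral_{-2}^{2} 1 du = (2^1 - (-2)^1)/1
  = 4.
Inner integral in v: integral_{-2}^{1} v^2 dv = (1^3 - (-2)^3)/3
  = 3.
Product: (4) * (3) = 12.

12


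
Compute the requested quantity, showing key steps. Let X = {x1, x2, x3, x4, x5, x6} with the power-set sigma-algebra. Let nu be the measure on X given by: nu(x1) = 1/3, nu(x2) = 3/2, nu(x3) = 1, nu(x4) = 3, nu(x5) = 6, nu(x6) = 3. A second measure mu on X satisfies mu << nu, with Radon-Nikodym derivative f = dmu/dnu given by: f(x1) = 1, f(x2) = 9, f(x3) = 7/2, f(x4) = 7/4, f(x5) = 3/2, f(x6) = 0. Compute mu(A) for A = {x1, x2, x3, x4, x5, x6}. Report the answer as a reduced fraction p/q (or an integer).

By the defining property of the Radon-Nikodym derivative, for every measurable set A,
  mu(A) = integral_A f dnu.
Since nu is a discrete measure concentrated on the atoms of X, the integral over A reduces to the sum
  mu(A) = sum_{x in A} f(x) * nu({x}).
Computing each term:
  x1: f(x1) * nu(x1) = 1 * 1/3 = 1/3.
  x2: f(x2) * nu(x2) = 9 * 3/2 = 27/2.
  x3: f(x3) * nu(x3) = 7/2 * 1 = 7/2.
  x4: f(x4) * nu(x4) = 7/4 * 3 = 21/4.
  x5: f(x5) * nu(x5) = 3/2 * 6 = 9.
  x6: f(x6) * nu(x6) = 0 * 3 = 0.
Summing: mu(A) = 1/3 + 27/2 + 7/2 + 21/4 + 9 + 0 = 379/12.

379/12


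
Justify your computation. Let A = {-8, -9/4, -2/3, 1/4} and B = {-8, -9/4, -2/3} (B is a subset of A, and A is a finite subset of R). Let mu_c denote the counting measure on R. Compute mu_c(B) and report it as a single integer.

Counting measure assigns mu_c(E) = |E| (number of elements) when E is finite.
B has 3 element(s), so mu_c(B) = 3.

3


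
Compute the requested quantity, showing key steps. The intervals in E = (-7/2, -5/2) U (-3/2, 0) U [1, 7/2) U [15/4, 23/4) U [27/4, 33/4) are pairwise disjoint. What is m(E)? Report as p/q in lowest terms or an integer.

For pairwise disjoint intervals, m(union_i I_i) = sum_i m(I_i),
and m is invariant under swapping open/closed endpoints (single points have measure 0).
So m(E) = sum_i (b_i - a_i).
  I_1 has length -5/2 - (-7/2) = 1.
  I_2 has length 0 - (-3/2) = 3/2.
  I_3 has length 7/2 - 1 = 5/2.
  I_4 has length 23/4 - 15/4 = 2.
  I_5 has length 33/4 - 27/4 = 3/2.
Summing:
  m(E) = 1 + 3/2 + 5/2 + 2 + 3/2 = 17/2.

17/2


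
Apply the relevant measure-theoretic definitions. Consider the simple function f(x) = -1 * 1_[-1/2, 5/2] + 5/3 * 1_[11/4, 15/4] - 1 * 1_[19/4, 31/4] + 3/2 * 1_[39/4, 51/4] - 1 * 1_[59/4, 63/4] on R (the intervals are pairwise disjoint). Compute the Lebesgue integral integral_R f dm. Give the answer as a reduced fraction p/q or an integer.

For a simple function f = sum_i c_i * 1_{A_i} with disjoint A_i,
  integral f dm = sum_i c_i * m(A_i).
Lengths of the A_i:
  m(A_1) = 5/2 - (-1/2) = 3.
  m(A_2) = 15/4 - 11/4 = 1.
  m(A_3) = 31/4 - 19/4 = 3.
  m(A_4) = 51/4 - 39/4 = 3.
  m(A_5) = 63/4 - 59/4 = 1.
Contributions c_i * m(A_i):
  (-1) * (3) = -3.
  (5/3) * (1) = 5/3.
  (-1) * (3) = -3.
  (3/2) * (3) = 9/2.
  (-1) * (1) = -1.
Total: -3 + 5/3 - 3 + 9/2 - 1 = -5/6.

-5/6


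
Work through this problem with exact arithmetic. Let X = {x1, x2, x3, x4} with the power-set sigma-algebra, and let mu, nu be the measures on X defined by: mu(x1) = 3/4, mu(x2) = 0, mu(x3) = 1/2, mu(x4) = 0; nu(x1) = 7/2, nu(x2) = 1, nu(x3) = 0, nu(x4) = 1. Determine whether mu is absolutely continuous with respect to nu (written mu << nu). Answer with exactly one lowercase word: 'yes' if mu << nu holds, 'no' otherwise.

mu << nu means: every nu-null measurable set is also mu-null; equivalently, for every atom x, if nu({x}) = 0 then mu({x}) = 0.
Checking each atom:
  x1: nu = 7/2 > 0 -> no constraint.
  x2: nu = 1 > 0 -> no constraint.
  x3: nu = 0, mu = 1/2 > 0 -> violates mu << nu.
  x4: nu = 1 > 0 -> no constraint.
The atom(s) x3 violate the condition (nu = 0 but mu > 0). Therefore mu is NOT absolutely continuous w.r.t. nu.

no


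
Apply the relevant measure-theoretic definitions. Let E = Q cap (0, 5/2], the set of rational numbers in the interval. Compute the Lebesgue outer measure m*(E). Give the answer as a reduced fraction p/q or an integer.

E = Q cap (0, 5/2] is a subset of Q, which is countable. Enumerate Q = {q_1, q_2, ...}; for any eps > 0, cover q_k by the open interval (q_k - eps/2^(k+1), q_k + eps/2^(k+1)), of length eps/2^k. The total cover length is sum_{k>=1} eps/2^k = eps. Hence m*(E) <= m*(Q) <= eps for every eps > 0, and since outer measure is non-negative, m*(E) = 0.

0


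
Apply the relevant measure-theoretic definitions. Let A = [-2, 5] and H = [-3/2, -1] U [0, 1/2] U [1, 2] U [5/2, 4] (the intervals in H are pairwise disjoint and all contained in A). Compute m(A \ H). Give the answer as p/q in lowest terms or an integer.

The ambient interval has length m(A) = 5 - (-2) = 7.
Since the holes are disjoint and sit inside A, by finite additivity
  m(H) = sum_i (b_i - a_i), and m(A \ H) = m(A) - m(H).
Computing the hole measures:
  m(H_1) = -1 - (-3/2) = 1/2.
  m(H_2) = 1/2 - 0 = 1/2.
  m(H_3) = 2 - 1 = 1.
  m(H_4) = 4 - 5/2 = 3/2.
Summed: m(H) = 1/2 + 1/2 + 1 + 3/2 = 7/2.
So m(A \ H) = 7 - 7/2 = 7/2.

7/2


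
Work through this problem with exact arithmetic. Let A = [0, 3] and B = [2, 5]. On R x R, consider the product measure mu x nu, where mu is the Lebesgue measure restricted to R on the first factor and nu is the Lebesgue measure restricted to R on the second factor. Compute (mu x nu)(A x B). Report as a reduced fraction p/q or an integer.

For a measurable rectangle A x B, the product measure satisfies
  (mu x nu)(A x B) = mu(A) * nu(B).
  mu(A) = 3.
  nu(B) = 3.
  (mu x nu)(A x B) = 3 * 3 = 9.

9


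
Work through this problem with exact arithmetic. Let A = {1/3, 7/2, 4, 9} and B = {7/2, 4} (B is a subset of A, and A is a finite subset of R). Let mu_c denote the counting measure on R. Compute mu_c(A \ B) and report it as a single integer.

Counting measure assigns mu_c(E) = |E| (number of elements) when E is finite. For B subset A, A \ B is the set of elements of A not in B, so |A \ B| = |A| - |B|.
|A| = 4, |B| = 2, so mu_c(A \ B) = 4 - 2 = 2.

2


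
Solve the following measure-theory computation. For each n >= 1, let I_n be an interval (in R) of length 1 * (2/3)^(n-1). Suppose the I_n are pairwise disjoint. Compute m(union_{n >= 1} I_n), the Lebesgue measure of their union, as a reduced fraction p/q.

By countable additivity of the Lebesgue measure on pairwise disjoint measurable sets,
  m(union_{n >= 1} I_n) = sum_{n >= 1} m(I_n) = sum_{n >= 1} a * r^(n-1),
  with a = 1 and r = 2/3.
Since 0 < r = 2/3 < 1, the geometric series converges:
  sum_{n >= 1} a * r^(n-1) = a / (1 - r).
  = 1 / (1 - 2/3)
  = 1 / (1/3)
  = 3.

3


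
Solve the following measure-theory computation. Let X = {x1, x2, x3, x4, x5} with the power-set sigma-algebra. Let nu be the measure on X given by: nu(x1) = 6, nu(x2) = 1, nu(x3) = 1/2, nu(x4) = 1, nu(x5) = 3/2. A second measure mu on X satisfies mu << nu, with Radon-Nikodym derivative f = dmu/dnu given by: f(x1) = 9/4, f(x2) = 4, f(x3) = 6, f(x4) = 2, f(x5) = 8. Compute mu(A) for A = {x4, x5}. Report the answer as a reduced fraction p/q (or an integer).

By the defining property of the Radon-Nikodym derivative, for every measurable set A,
  mu(A) = integral_A f dnu.
Since nu is a discrete measure concentrated on the atoms of X, the integral over A reduces to the sum
  mu(A) = sum_{x in A} f(x) * nu({x}).
Computing each term:
  x4: f(x4) * nu(x4) = 2 * 1 = 2.
  x5: f(x5) * nu(x5) = 8 * 3/2 = 12.
Summing: mu(A) = 2 + 12 = 14.

14


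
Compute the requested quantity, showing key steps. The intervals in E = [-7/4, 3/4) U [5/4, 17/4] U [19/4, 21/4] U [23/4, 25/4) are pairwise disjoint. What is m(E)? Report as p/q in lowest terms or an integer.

For pairwise disjoint intervals, m(union_i I_i) = sum_i m(I_i),
and m is invariant under swapping open/closed endpoints (single points have measure 0).
So m(E) = sum_i (b_i - a_i).
  I_1 has length 3/4 - (-7/4) = 5/2.
  I_2 has length 17/4 - 5/4 = 3.
  I_3 has length 21/4 - 19/4 = 1/2.
  I_4 has length 25/4 - 23/4 = 1/2.
Summing:
  m(E) = 5/2 + 3 + 1/2 + 1/2 = 13/2.

13/2


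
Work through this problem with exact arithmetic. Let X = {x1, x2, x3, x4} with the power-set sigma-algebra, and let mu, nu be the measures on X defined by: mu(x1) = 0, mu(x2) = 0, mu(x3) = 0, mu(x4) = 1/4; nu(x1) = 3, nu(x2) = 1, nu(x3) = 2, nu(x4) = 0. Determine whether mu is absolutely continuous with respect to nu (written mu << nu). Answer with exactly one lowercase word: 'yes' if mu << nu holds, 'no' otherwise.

mu << nu means: every nu-null measurable set is also mu-null; equivalently, for every atom x, if nu({x}) = 0 then mu({x}) = 0.
Checking each atom:
  x1: nu = 3 > 0 -> no constraint.
  x2: nu = 1 > 0 -> no constraint.
  x3: nu = 2 > 0 -> no constraint.
  x4: nu = 0, mu = 1/4 > 0 -> violates mu << nu.
The atom(s) x4 violate the condition (nu = 0 but mu > 0). Therefore mu is NOT absolutely continuous w.r.t. nu.

no


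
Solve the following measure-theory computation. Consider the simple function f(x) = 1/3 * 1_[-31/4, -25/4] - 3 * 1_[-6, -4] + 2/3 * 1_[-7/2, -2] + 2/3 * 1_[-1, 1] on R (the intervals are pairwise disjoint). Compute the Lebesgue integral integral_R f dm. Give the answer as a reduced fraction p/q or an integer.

For a simple function f = sum_i c_i * 1_{A_i} with disjoint A_i,
  integral f dm = sum_i c_i * m(A_i).
Lengths of the A_i:
  m(A_1) = -25/4 - (-31/4) = 3/2.
  m(A_2) = -4 - (-6) = 2.
  m(A_3) = -2 - (-7/2) = 3/2.
  m(A_4) = 1 - (-1) = 2.
Contributions c_i * m(A_i):
  (1/3) * (3/2) = 1/2.
  (-3) * (2) = -6.
  (2/3) * (3/2) = 1.
  (2/3) * (2) = 4/3.
Total: 1/2 - 6 + 1 + 4/3 = -19/6.

-19/6


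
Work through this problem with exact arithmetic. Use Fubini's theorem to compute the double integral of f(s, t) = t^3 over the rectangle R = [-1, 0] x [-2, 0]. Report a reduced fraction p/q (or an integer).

f(s, t) is a tensor product of a function of s and a function of t, and both factors are bounded continuous (hence Lebesgue integrable) on the rectangle, so Fubini's theorem applies:
  integral_R f d(m x m) = (integral_a1^b1 1 ds) * (integral_a2^b2 t^3 dt).
Inner integral in s: integral_{-1}^{0} 1 ds = (0^1 - (-1)^1)/1
  = 1.
Inner integral in t: integral_{-2}^{0} t^3 dt = (0^4 - (-2)^4)/4
  = -4.
Product: (1) * (-4) = -4.

-4


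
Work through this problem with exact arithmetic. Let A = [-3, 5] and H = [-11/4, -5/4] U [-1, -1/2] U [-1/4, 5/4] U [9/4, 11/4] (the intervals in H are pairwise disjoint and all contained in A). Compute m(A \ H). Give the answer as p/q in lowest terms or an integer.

The ambient interval has length m(A) = 5 - (-3) = 8.
Since the holes are disjoint and sit inside A, by finite additivity
  m(H) = sum_i (b_i - a_i), and m(A \ H) = m(A) - m(H).
Computing the hole measures:
  m(H_1) = -5/4 - (-11/4) = 3/2.
  m(H_2) = -1/2 - (-1) = 1/2.
  m(H_3) = 5/4 - (-1/4) = 3/2.
  m(H_4) = 11/4 - 9/4 = 1/2.
Summed: m(H) = 3/2 + 1/2 + 3/2 + 1/2 = 4.
So m(A \ H) = 8 - 4 = 4.

4


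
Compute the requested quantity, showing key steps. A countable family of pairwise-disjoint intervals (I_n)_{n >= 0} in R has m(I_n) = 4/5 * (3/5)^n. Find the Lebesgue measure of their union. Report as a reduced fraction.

By countable additivity of the Lebesgue measure on pairwise disjoint measurable sets,
  m(union_{n >= 0} I_n) = sum_{n >= 0} m(I_n) = sum_{n >= 0} a * r^n,
  with a = 4/5 and r = 3/5.
Since 0 < r = 3/5 < 1, the geometric series converges:
  sum_{n >= 0} a * r^n = a / (1 - r).
  = 4/5 / (1 - 3/5)
  = 4/5 / (2/5)
  = 2.

2


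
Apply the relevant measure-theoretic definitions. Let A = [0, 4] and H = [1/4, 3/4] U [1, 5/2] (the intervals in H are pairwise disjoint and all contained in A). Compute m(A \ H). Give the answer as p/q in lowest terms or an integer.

The ambient interval has length m(A) = 4 - 0 = 4.
Since the holes are disjoint and sit inside A, by finite additivity
  m(H) = sum_i (b_i - a_i), and m(A \ H) = m(A) - m(H).
Computing the hole measures:
  m(H_1) = 3/4 - 1/4 = 1/2.
  m(H_2) = 5/2 - 1 = 3/2.
Summed: m(H) = 1/2 + 3/2 = 2.
So m(A \ H) = 4 - 2 = 2.

2


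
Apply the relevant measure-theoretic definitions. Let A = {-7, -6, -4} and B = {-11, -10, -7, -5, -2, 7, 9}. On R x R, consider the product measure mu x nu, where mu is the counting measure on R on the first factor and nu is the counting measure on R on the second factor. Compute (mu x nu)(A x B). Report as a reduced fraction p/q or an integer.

For a measurable rectangle A x B, the product measure satisfies
  (mu x nu)(A x B) = mu(A) * nu(B).
  mu(A) = 3.
  nu(B) = 7.
  (mu x nu)(A x B) = 3 * 7 = 21.

21


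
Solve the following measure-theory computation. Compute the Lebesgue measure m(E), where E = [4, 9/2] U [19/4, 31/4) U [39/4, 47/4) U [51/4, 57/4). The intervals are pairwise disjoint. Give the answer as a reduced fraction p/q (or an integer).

For pairwise disjoint intervals, m(union_i I_i) = sum_i m(I_i),
and m is invariant under swapping open/closed endpoints (single points have measure 0).
So m(E) = sum_i (b_i - a_i).
  I_1 has length 9/2 - 4 = 1/2.
  I_2 has length 31/4 - 19/4 = 3.
  I_3 has length 47/4 - 39/4 = 2.
  I_4 has length 57/4 - 51/4 = 3/2.
Summing:
  m(E) = 1/2 + 3 + 2 + 3/2 = 7.

7


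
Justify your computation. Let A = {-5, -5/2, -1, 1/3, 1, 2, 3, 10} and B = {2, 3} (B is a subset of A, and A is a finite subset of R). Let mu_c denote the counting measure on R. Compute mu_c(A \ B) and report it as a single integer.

Counting measure assigns mu_c(E) = |E| (number of elements) when E is finite. For B subset A, A \ B is the set of elements of A not in B, so |A \ B| = |A| - |B|.
|A| = 8, |B| = 2, so mu_c(A \ B) = 8 - 2 = 6.

6


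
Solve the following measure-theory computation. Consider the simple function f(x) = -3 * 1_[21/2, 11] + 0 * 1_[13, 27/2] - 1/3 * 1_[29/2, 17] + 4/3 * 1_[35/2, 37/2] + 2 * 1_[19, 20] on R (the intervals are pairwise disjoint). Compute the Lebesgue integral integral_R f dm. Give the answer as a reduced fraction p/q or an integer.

For a simple function f = sum_i c_i * 1_{A_i} with disjoint A_i,
  integral f dm = sum_i c_i * m(A_i).
Lengths of the A_i:
  m(A_1) = 11 - 21/2 = 1/2.
  m(A_2) = 27/2 - 13 = 1/2.
  m(A_3) = 17 - 29/2 = 5/2.
  m(A_4) = 37/2 - 35/2 = 1.
  m(A_5) = 20 - 19 = 1.
Contributions c_i * m(A_i):
  (-3) * (1/2) = -3/2.
  (0) * (1/2) = 0.
  (-1/3) * (5/2) = -5/6.
  (4/3) * (1) = 4/3.
  (2) * (1) = 2.
Total: -3/2 + 0 - 5/6 + 4/3 + 2 = 1.

1


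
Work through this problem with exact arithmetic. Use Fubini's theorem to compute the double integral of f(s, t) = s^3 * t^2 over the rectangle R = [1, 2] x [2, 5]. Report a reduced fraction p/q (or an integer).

f(s, t) is a tensor product of a function of s and a function of t, and both factors are bounded continuous (hence Lebesgue integrable) on the rectangle, so Fubini's theorem applies:
  integral_R f d(m x m) = (integral_a1^b1 s^3 ds) * (integral_a2^b2 t^2 dt).
Inner integral in s: integral_{1}^{2} s^3 ds = (2^4 - 1^4)/4
  = 15/4.
Inner integral in t: integral_{2}^{5} t^2 dt = (5^3 - 2^3)/3
  = 39.
Product: (15/4) * (39) = 585/4.

585/4


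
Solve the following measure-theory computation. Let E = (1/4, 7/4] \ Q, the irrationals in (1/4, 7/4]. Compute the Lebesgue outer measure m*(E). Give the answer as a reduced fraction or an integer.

The interval I = (1/4, 7/4] has m(I) = 7/4 - 1/4 = 3/2 (endpoints are measure-zero, so open/closed/half-open agree). Write I = (I cap Q) u (I \ Q). The rationals in I are countable, so m*(I cap Q) = 0 (cover each rational by intervals whose total length is arbitrarily small). By countable subadditivity m*(I) <= m*(I cap Q) + m*(I \ Q), hence m*(I \ Q) >= m(I) = 3/2. The reverse inequality m*(I \ Q) <= m*(I) = 3/2 is trivial since (I \ Q) is a subset of I. Therefore m*(I \ Q) = 3/2.

3/2


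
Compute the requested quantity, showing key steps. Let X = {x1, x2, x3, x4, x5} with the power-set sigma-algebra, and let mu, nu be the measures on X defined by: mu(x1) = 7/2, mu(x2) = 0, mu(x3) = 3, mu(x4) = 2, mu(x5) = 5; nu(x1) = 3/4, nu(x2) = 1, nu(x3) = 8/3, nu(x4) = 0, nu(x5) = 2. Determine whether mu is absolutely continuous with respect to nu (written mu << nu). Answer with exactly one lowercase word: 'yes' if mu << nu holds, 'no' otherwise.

mu << nu means: every nu-null measurable set is also mu-null; equivalently, for every atom x, if nu({x}) = 0 then mu({x}) = 0.
Checking each atom:
  x1: nu = 3/4 > 0 -> no constraint.
  x2: nu = 1 > 0 -> no constraint.
  x3: nu = 8/3 > 0 -> no constraint.
  x4: nu = 0, mu = 2 > 0 -> violates mu << nu.
  x5: nu = 2 > 0 -> no constraint.
The atom(s) x4 violate the condition (nu = 0 but mu > 0). Therefore mu is NOT absolutely continuous w.r.t. nu.

no


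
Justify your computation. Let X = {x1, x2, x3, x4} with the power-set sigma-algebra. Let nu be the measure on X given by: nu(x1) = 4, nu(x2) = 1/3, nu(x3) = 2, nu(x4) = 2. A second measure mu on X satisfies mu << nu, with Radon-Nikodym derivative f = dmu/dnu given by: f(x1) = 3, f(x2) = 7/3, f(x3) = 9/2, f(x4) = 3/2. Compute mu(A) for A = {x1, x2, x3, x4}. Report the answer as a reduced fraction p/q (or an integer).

By the defining property of the Radon-Nikodym derivative, for every measurable set A,
  mu(A) = integral_A f dnu.
Since nu is a discrete measure concentrated on the atoms of X, the integral over A reduces to the sum
  mu(A) = sum_{x in A} f(x) * nu({x}).
Computing each term:
  x1: f(x1) * nu(x1) = 3 * 4 = 12.
  x2: f(x2) * nu(x2) = 7/3 * 1/3 = 7/9.
  x3: f(x3) * nu(x3) = 9/2 * 2 = 9.
  x4: f(x4) * nu(x4) = 3/2 * 2 = 3.
Summing: mu(A) = 12 + 7/9 + 9 + 3 = 223/9.

223/9


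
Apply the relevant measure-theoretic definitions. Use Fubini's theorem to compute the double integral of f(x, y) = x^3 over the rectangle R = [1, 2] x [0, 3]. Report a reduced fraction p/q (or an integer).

f(x, y) is a tensor product of a function of x and a function of y, and both factors are bounded continuous (hence Lebesgue integrable) on the rectangle, so Fubini's theorem applies:
  integral_R f d(m x m) = (integral_a1^b1 x^3 dx) * (integral_a2^b2 1 dy).
Inner integral in x: integral_{1}^{2} x^3 dx = (2^4 - 1^4)/4
  = 15/4.
Inner integral in y: integral_{0}^{3} 1 dy = (3^1 - 0^1)/1
  = 3.
Product: (15/4) * (3) = 45/4.

45/4


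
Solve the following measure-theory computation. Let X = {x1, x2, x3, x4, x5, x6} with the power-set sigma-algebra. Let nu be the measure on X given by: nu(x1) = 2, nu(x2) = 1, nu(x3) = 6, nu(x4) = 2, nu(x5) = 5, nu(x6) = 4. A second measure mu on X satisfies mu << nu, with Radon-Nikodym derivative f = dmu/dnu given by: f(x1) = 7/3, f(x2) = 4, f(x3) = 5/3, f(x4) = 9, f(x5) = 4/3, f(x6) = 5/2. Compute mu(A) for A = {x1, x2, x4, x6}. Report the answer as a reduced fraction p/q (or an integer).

By the defining property of the Radon-Nikodym derivative, for every measurable set A,
  mu(A) = integral_A f dnu.
Since nu is a discrete measure concentrated on the atoms of X, the integral over A reduces to the sum
  mu(A) = sum_{x in A} f(x) * nu({x}).
Computing each term:
  x1: f(x1) * nu(x1) = 7/3 * 2 = 14/3.
  x2: f(x2) * nu(x2) = 4 * 1 = 4.
  x4: f(x4) * nu(x4) = 9 * 2 = 18.
  x6: f(x6) * nu(x6) = 5/2 * 4 = 10.
Summing: mu(A) = 14/3 + 4 + 18 + 10 = 110/3.

110/3


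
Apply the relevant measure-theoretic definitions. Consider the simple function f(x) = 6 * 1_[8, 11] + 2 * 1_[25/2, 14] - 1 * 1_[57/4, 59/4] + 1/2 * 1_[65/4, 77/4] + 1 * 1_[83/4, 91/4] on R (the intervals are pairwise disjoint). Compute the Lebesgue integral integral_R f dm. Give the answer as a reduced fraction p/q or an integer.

For a simple function f = sum_i c_i * 1_{A_i} with disjoint A_i,
  integral f dm = sum_i c_i * m(A_i).
Lengths of the A_i:
  m(A_1) = 11 - 8 = 3.
  m(A_2) = 14 - 25/2 = 3/2.
  m(A_3) = 59/4 - 57/4 = 1/2.
  m(A_4) = 77/4 - 65/4 = 3.
  m(A_5) = 91/4 - 83/4 = 2.
Contributions c_i * m(A_i):
  (6) * (3) = 18.
  (2) * (3/2) = 3.
  (-1) * (1/2) = -1/2.
  (1/2) * (3) = 3/2.
  (1) * (2) = 2.
Total: 18 + 3 - 1/2 + 3/2 + 2 = 24.

24


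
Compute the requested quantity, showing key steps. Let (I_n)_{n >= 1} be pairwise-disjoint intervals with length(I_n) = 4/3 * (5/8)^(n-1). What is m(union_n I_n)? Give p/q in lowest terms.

By countable additivity of the Lebesgue measure on pairwise disjoint measurable sets,
  m(union_{n >= 1} I_n) = sum_{n >= 1} m(I_n) = sum_{n >= 1} a * r^(n-1),
  with a = 4/3 and r = 5/8.
Since 0 < r = 5/8 < 1, the geometric series converges:
  sum_{n >= 1} a * r^(n-1) = a / (1 - r).
  = 4/3 / (1 - 5/8)
  = 4/3 / (3/8)
  = 32/9.

32/9


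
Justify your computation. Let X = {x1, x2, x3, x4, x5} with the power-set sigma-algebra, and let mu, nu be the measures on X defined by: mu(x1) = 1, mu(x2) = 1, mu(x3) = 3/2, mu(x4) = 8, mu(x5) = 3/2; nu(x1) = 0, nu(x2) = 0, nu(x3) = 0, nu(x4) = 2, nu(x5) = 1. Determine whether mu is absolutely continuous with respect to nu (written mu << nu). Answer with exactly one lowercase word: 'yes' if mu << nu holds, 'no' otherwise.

mu << nu means: every nu-null measurable set is also mu-null; equivalently, for every atom x, if nu({x}) = 0 then mu({x}) = 0.
Checking each atom:
  x1: nu = 0, mu = 1 > 0 -> violates mu << nu.
  x2: nu = 0, mu = 1 > 0 -> violates mu << nu.
  x3: nu = 0, mu = 3/2 > 0 -> violates mu << nu.
  x4: nu = 2 > 0 -> no constraint.
  x5: nu = 1 > 0 -> no constraint.
The atom(s) x1, x2, x3 violate the condition (nu = 0 but mu > 0). Therefore mu is NOT absolutely continuous w.r.t. nu.

no


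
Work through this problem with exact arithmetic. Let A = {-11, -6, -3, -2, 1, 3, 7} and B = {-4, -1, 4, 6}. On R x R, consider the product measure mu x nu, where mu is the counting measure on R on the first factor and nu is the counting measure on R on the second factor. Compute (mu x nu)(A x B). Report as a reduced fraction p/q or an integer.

For a measurable rectangle A x B, the product measure satisfies
  (mu x nu)(A x B) = mu(A) * nu(B).
  mu(A) = 7.
  nu(B) = 4.
  (mu x nu)(A x B) = 7 * 4 = 28.

28


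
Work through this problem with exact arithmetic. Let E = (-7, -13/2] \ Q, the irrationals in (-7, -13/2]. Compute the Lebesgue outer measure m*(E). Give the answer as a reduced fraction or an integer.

The interval I = (-7, -13/2] has m(I) = -13/2 - (-7) = 1/2 (endpoints are measure-zero, so open/closed/half-open agree). Write I = (I cap Q) u (I \ Q). The rationals in I are countable, so m*(I cap Q) = 0 (cover each rational by intervals whose total length is arbitrarily small). By countable subadditivity m*(I) <= m*(I cap Q) + m*(I \ Q), hence m*(I \ Q) >= m(I) = 1/2. The reverse inequality m*(I \ Q) <= m*(I) = 1/2 is trivial since (I \ Q) is a subset of I. Therefore m*(I \ Q) = 1/2.

1/2


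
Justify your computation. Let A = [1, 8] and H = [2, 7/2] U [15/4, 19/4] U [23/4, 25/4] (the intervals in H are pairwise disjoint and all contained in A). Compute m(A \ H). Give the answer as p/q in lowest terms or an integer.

The ambient interval has length m(A) = 8 - 1 = 7.
Since the holes are disjoint and sit inside A, by finite additivity
  m(H) = sum_i (b_i - a_i), and m(A \ H) = m(A) - m(H).
Computing the hole measures:
  m(H_1) = 7/2 - 2 = 3/2.
  m(H_2) = 19/4 - 15/4 = 1.
  m(H_3) = 25/4 - 23/4 = 1/2.
Summed: m(H) = 3/2 + 1 + 1/2 = 3.
So m(A \ H) = 7 - 3 = 4.

4


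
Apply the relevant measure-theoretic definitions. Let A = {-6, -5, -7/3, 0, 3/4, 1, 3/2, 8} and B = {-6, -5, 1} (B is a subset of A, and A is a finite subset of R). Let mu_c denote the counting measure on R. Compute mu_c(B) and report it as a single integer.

Counting measure assigns mu_c(E) = |E| (number of elements) when E is finite.
B has 3 element(s), so mu_c(B) = 3.

3


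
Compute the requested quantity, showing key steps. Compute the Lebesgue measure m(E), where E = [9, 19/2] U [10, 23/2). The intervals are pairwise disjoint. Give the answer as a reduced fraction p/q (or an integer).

For pairwise disjoint intervals, m(union_i I_i) = sum_i m(I_i),
and m is invariant under swapping open/closed endpoints (single points have measure 0).
So m(E) = sum_i (b_i - a_i).
  I_1 has length 19/2 - 9 = 1/2.
  I_2 has length 23/2 - 10 = 3/2.
Summing:
  m(E) = 1/2 + 3/2 = 2.

2


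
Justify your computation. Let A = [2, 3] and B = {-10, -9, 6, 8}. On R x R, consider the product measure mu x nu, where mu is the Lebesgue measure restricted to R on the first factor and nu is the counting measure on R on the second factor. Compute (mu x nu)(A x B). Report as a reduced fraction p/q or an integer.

For a measurable rectangle A x B, the product measure satisfies
  (mu x nu)(A x B) = mu(A) * nu(B).
  mu(A) = 1.
  nu(B) = 4.
  (mu x nu)(A x B) = 1 * 4 = 4.

4


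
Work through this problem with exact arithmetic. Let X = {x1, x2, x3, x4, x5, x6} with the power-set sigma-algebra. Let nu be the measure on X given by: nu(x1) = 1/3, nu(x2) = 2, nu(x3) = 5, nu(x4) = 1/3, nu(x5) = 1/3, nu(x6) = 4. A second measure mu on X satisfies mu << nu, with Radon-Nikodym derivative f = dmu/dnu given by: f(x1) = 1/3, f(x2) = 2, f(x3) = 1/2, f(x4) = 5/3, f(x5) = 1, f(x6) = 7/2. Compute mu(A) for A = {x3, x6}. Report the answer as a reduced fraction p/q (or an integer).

By the defining property of the Radon-Nikodym derivative, for every measurable set A,
  mu(A) = integral_A f dnu.
Since nu is a discrete measure concentrated on the atoms of X, the integral over A reduces to the sum
  mu(A) = sum_{x in A} f(x) * nu({x}).
Computing each term:
  x3: f(x3) * nu(x3) = 1/2 * 5 = 5/2.
  x6: f(x6) * nu(x6) = 7/2 * 4 = 14.
Summing: mu(A) = 5/2 + 14 = 33/2.

33/2


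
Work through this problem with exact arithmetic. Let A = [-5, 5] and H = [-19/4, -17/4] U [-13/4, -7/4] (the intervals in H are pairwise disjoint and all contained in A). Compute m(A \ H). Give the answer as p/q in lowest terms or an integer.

The ambient interval has length m(A) = 5 - (-5) = 10.
Since the holes are disjoint and sit inside A, by finite additivity
  m(H) = sum_i (b_i - a_i), and m(A \ H) = m(A) - m(H).
Computing the hole measures:
  m(H_1) = -17/4 - (-19/4) = 1/2.
  m(H_2) = -7/4 - (-13/4) = 3/2.
Summed: m(H) = 1/2 + 3/2 = 2.
So m(A \ H) = 10 - 2 = 8.

8


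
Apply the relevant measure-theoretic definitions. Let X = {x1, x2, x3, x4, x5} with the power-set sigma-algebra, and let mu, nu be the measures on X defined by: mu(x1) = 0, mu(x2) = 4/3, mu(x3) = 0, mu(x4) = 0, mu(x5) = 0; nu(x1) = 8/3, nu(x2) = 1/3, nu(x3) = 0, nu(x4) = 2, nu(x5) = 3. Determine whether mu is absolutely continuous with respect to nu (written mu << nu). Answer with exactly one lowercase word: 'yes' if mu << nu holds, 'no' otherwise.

mu << nu means: every nu-null measurable set is also mu-null; equivalently, for every atom x, if nu({x}) = 0 then mu({x}) = 0.
Checking each atom:
  x1: nu = 8/3 > 0 -> no constraint.
  x2: nu = 1/3 > 0 -> no constraint.
  x3: nu = 0, mu = 0 -> consistent with mu << nu.
  x4: nu = 2 > 0 -> no constraint.
  x5: nu = 3 > 0 -> no constraint.
No atom violates the condition. Therefore mu << nu.

yes


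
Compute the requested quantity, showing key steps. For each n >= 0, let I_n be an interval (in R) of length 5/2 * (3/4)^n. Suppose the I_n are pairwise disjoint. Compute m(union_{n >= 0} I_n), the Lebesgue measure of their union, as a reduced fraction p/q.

By countable additivity of the Lebesgue measure on pairwise disjoint measurable sets,
  m(union_{n >= 0} I_n) = sum_{n >= 0} m(I_n) = sum_{n >= 0} a * r^n,
  with a = 5/2 and r = 3/4.
Since 0 < r = 3/4 < 1, the geometric series converges:
  sum_{n >= 0} a * r^n = a / (1 - r).
  = 5/2 / (1 - 3/4)
  = 5/2 / (1/4)
  = 10.

10


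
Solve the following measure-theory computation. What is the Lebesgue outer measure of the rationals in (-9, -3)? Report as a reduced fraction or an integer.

Q cap (-9, -3) is countable; list its elements as q_1, q_2, ... . Fix eps > 0 and cover the k-th point by an interval of length eps * 2^(-k). The cover has total length eps * sum_{k>=1} 2^(-k) = eps, so by definition of outer measure m*(Q cap (-9, -3)) <= eps. Since eps was arbitrary and m* >= 0, the outer measure is 0.

0


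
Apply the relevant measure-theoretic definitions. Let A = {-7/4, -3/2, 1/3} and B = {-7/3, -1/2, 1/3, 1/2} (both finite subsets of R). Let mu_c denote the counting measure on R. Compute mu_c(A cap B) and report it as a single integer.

Counting measure on a finite set equals cardinality. mu_c(A cap B) = |A cap B| (elements appearing in both).
Enumerating the elements of A that also lie in B gives 1 element(s).
So mu_c(A cap B) = 1.

1
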